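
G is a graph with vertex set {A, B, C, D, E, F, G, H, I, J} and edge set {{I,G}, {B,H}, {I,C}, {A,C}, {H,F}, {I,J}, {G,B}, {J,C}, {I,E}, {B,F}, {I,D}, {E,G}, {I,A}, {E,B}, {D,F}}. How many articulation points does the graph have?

Removing I increases the component count from 1 to 2, so I is a cut vertex.
By contrast removing F leaves 1 component; it is not a cut vertex. No other vertex is a cut vertex either.

1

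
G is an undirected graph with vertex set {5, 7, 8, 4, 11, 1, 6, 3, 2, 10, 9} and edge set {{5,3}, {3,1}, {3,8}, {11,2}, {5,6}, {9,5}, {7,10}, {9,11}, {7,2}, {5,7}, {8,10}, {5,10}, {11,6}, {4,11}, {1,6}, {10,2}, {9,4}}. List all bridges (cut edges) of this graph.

none

The edges on the cycle 9-4-11-9 are not bridges since each lies on that cycle.
Every edge lies on some cycle, so there are no bridges.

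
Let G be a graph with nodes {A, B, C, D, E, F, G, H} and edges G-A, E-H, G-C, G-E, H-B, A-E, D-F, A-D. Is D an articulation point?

Yes

Deleting D raises the number of components from 1 to 2, so D is a cut vertex.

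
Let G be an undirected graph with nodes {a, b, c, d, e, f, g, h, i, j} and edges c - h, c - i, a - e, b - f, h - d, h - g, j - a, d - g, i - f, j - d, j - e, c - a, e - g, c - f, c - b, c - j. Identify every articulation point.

c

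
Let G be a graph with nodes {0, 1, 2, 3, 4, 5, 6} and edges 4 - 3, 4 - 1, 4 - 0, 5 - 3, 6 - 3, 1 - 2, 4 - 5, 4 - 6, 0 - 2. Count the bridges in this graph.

The edges on the cycle 4-5-3-4 are not bridges since each lies on that cycle.
Every edge lies on some cycle, so there are no bridges.

0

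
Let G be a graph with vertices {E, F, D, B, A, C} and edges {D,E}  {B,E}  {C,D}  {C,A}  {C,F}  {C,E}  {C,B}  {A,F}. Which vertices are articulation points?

C

Removing C increases the component count from 1 to 2, so C is a cut vertex.
By contrast removing E leaves 1 component; it is not a cut vertex. No other vertex is a cut vertex either.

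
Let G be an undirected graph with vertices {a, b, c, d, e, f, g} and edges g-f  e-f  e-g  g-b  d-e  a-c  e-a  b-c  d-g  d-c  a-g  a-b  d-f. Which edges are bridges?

none

The edges on the cycle d-e-a-g-d are not bridges since each lies on that cycle.
Every edge lies on some cycle, so there are no bridges.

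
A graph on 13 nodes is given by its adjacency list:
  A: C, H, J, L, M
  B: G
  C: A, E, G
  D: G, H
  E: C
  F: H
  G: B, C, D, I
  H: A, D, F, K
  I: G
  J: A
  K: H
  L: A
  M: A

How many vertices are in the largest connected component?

13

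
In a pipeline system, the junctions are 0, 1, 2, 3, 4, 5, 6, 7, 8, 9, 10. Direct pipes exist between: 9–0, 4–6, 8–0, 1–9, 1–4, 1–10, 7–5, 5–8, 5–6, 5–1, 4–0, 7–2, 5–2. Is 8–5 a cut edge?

No

After removing 8–5, the path 8-0-4-1-5 still connects them, so the edge is not a bridge.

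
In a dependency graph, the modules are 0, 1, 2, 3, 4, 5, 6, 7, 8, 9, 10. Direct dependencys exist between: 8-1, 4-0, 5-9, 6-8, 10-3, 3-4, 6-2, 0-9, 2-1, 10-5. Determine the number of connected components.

7 is isolated — a component by itself.
Starting from 1 we can reach 1, 2, 6, 8. That is one component of size 4.
Starting from 0 we can reach 0, 3, 4, 5, 9, 10. That is one component of size 6.
Total: 3 components.

3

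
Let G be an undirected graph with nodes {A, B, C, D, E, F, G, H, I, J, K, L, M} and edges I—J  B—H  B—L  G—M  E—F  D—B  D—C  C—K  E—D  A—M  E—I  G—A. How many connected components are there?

2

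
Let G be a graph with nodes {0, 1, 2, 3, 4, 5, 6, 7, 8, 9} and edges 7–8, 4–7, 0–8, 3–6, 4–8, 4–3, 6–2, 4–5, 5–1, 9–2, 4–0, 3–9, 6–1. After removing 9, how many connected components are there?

1

With 9 gone, the remaining components are: {0, 1, 2, 3, 4, 5, 6, 7, 8}.
That is 1 component.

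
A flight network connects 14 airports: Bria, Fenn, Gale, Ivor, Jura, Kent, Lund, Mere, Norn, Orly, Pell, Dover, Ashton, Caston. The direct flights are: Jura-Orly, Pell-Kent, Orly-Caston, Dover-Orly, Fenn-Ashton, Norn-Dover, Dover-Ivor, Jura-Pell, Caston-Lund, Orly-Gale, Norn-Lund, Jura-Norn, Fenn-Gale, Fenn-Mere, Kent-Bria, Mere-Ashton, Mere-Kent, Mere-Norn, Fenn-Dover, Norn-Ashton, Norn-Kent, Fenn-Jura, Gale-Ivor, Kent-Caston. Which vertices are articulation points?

Removing Kent increases the component count from 1 to 2, so Kent is a cut vertex.
By contrast removing Ashton leaves 1 component; it is not a cut vertex. No other vertex is a cut vertex either.

Kent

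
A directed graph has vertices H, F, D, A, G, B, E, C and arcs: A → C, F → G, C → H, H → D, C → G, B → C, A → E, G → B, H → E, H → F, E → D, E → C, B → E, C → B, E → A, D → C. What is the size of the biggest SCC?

8

{A, B, C, D, E, F, G, H} are all mutually reachable — one SCC of size 8.
The largest has 8 vertices.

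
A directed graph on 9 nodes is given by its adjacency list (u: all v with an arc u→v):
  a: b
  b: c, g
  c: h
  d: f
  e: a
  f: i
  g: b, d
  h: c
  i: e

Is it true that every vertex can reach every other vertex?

There is no directed path from h to d, so the graph is not strongly connected.

No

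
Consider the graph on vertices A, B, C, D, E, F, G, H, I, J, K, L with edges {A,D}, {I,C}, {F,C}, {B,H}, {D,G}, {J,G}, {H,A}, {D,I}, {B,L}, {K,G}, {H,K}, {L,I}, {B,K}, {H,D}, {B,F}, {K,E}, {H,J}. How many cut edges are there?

1

The edges on the cycle H-A-D-G-K-H are not bridges since each lies on that cycle.
But removing E—K disconnects E from K — this is a bridge.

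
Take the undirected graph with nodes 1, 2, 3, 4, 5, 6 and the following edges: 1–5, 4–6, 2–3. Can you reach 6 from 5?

No

The component containing 5 is {1, 5}, and 6 is not in it.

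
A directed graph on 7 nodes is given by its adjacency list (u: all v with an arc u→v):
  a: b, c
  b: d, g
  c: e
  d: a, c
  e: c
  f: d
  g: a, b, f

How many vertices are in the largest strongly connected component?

5

{a, b, d, f, g} are all mutually reachable — one SCC of size 5.
{c, e} are all mutually reachable — one SCC of size 2.
The largest has 5 vertices.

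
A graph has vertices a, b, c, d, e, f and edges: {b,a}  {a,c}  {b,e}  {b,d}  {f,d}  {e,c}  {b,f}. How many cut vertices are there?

1

Removing b increases the component count from 1 to 2, so b is a cut vertex.
By contrast removing a leaves 1 component; it is not a cut vertex. No other vertex is a cut vertex either.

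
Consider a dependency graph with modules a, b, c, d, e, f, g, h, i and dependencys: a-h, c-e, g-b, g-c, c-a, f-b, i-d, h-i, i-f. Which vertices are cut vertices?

c, i

Removing c increases the component count from 1 to 2, so c is a cut vertex.
Removing i increases the component count from 1 to 2, so i is a cut vertex.
By contrast removing f leaves 1 component; it is not a cut vertex. No other vertex is a cut vertex either.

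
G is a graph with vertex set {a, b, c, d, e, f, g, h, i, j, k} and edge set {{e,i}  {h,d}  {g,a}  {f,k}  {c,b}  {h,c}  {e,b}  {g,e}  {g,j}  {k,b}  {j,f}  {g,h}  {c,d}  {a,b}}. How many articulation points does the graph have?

1

Removing e increases the component count from 1 to 2, so e is a cut vertex.
By contrast removing g leaves 1 component; it is not a cut vertex. No other vertex is a cut vertex either.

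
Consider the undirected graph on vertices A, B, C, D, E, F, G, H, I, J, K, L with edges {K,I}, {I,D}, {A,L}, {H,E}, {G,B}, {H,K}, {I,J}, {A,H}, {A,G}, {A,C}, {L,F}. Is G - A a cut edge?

Yes

Removing G - A leaves no path between G and A: the component count goes from 1 to 2. So it is a bridge.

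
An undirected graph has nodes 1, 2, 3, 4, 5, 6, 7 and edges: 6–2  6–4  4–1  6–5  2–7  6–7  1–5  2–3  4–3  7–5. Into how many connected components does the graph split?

Starting from 1 we can reach 1, 2, 3, 4, 5, 6, 7. That is one component of size 7.
Total: 1 component.

1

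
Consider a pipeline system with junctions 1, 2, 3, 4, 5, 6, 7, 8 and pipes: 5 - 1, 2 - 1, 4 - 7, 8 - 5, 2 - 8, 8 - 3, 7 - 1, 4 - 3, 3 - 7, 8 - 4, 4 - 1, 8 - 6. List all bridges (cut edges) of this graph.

6-8

The edges on the cycle 2-8-4-1-2 are not bridges since each lies on that cycle.
But removing 8 - 6 disconnects 8 from 6 — this is a bridge.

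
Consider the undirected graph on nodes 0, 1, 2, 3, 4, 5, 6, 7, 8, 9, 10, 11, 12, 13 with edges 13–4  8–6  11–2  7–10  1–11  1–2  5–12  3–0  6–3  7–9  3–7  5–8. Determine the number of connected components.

Starting from 4 we can reach 4, 13. That is one component of size 2.
Starting from 1 we can reach 1, 2, 11. That is one component of size 3.
Starting from 0 we can reach 0, 3, 5, 6, 7, 8, 9, 10, 12. That is one component of size 9.
Total: 3 components.

3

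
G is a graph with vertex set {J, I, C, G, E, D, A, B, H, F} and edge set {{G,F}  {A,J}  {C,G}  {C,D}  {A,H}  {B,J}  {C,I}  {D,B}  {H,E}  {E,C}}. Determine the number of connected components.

1

Starting from A we can reach A, B, C, D, E, F, G, H, I, J. That is one component of size 10.
Total: 1 component.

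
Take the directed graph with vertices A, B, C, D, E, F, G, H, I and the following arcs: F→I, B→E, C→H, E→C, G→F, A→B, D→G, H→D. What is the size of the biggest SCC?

1

{E} is an SCC by itself.
{D} is an SCC by itself.
{B} is an SCC by itself.
{I} is an SCC by itself.
{G} is an SCC by itself.
(and 4 more singleton SCCs)
The largest has 1 vertex.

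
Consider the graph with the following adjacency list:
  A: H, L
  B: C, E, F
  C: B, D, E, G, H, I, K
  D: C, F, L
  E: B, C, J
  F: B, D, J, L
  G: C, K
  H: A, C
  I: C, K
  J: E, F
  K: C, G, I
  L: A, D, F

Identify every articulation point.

C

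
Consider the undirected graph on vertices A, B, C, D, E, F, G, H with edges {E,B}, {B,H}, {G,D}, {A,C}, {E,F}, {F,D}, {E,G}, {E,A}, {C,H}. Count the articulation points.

1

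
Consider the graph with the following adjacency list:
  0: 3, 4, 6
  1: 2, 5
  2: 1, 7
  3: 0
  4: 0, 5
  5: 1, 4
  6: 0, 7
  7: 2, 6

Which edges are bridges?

The edges on the cycle 6-7-2-1-5-4-0-6 are not bridges since each lies on that cycle.
But removing 0-3 disconnects 0 from 3 — this is a bridge.

0-3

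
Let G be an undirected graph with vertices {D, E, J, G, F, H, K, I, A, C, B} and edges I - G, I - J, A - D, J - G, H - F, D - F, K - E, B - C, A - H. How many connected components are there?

4

Starting from B we can reach B, C. That is one component of size 2.
Starting from E we can reach E, K. That is one component of size 2.
Starting from G we can reach G, I, J. That is one component of size 3.
Starting from A we can reach A, D, F, H. That is one component of size 4.
Total: 4 components.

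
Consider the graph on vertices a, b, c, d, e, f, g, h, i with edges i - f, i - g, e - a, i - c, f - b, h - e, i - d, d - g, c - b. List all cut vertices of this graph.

Removing e increases the component count from 2 to 3, so e is a cut vertex.
Removing i increases the component count from 2 to 3, so i is a cut vertex.
By contrast removing a leaves 2 components; it is not a cut vertex. No other vertex is a cut vertex either.

e, i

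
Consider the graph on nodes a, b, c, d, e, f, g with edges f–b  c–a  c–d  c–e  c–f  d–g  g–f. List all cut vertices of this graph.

c, f

Removing c increases the component count from 1 to 3, so c is a cut vertex.
Removing f increases the component count from 1 to 2, so f is a cut vertex.
By contrast removing e leaves 1 component; it is not a cut vertex. No other vertex is a cut vertex either.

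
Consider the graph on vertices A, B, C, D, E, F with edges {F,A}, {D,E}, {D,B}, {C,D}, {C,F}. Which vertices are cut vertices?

C, D, F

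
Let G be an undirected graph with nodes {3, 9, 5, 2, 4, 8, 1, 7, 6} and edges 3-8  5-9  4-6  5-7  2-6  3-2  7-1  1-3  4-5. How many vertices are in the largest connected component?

9

Starting from 1 we can reach 1, 2, 3, 4, 5, 6, 7, 8, 9. That is one component of size 9.
The largest has 9 vertices.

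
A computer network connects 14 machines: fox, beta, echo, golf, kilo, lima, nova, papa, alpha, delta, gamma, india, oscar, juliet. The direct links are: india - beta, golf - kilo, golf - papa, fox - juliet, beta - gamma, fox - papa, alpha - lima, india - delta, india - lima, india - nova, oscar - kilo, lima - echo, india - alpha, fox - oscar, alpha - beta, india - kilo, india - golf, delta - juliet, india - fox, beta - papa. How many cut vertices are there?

3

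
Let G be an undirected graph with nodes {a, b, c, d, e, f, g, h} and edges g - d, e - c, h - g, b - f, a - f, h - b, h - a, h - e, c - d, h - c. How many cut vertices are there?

Removing h increases the component count from 1 to 2, so h is a cut vertex.
By contrast removing f leaves 1 component; it is not a cut vertex. No other vertex is a cut vertex either.

1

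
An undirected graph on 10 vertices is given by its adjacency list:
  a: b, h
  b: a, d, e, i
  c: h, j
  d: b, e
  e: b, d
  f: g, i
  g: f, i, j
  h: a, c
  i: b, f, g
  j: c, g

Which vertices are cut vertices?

b

Removing b increases the component count from 1 to 2, so b is a cut vertex.
By contrast removing f leaves 1 component; it is not a cut vertex. No other vertex is a cut vertex either.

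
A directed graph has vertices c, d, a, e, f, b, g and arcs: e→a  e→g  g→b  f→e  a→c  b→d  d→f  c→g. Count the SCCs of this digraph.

1

{a, b, c, d, e, f, g} are all mutually reachable — one SCC of size 7.
That gives 1 strongly connected component.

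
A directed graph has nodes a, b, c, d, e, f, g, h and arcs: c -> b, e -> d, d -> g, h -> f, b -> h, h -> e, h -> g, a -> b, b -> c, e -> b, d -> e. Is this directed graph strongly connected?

There is no directed path from g to e, so the graph is not strongly connected.

No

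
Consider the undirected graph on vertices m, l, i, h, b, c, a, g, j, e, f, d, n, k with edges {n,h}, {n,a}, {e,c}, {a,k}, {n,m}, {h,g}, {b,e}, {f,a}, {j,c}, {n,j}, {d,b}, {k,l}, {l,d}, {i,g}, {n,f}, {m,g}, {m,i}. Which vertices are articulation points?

n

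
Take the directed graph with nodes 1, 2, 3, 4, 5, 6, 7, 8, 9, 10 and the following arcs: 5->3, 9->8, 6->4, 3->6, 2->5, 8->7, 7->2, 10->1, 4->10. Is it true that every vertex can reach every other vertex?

There is no directed path from 6 to 7, so the graph is not strongly connected.

No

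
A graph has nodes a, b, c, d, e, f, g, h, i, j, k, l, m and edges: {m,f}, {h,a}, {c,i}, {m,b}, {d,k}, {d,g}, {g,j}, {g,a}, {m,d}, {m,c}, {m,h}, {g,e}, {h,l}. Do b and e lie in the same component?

Yes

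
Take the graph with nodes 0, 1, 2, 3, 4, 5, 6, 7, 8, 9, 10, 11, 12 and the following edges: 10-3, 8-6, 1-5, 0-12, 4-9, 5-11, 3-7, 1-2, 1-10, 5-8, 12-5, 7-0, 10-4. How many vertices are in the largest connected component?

Starting from 0 we can reach 0, 1, 2, 3, 4, 5, 6, 7, 8, 9, 10, 11, 12. That is one component of size 13.
The largest has 13 vertices.

13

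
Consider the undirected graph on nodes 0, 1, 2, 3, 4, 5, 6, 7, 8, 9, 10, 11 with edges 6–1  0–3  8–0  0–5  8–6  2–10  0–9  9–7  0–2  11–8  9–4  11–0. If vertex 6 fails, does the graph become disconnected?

Yes

Deleting 6 raises the number of components from 1 to 2, so 6 is a cut vertex.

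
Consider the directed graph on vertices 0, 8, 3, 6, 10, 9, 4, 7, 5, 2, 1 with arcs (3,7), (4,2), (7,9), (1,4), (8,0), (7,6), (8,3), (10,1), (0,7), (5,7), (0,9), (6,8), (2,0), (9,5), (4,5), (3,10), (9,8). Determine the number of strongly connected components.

{0, 1, 2, 3, 4, 5, 6, 7, 8, 9, 10} are all mutually reachable — one SCC of size 11.
That gives 1 strongly connected component.

1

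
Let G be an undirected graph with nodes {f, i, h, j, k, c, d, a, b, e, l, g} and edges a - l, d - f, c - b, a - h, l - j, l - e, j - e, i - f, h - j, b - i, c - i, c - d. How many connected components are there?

4

g is isolated — a component by itself.
k is isolated — a component by itself.
Starting from b we can reach b, c, d, f, i. That is one component of size 5.
Starting from a we can reach a, e, h, j, l. That is one component of size 5.
Total: 4 components.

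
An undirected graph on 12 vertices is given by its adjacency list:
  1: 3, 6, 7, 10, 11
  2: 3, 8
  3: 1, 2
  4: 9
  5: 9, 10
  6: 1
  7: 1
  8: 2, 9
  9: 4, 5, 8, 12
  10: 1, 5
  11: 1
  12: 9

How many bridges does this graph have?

5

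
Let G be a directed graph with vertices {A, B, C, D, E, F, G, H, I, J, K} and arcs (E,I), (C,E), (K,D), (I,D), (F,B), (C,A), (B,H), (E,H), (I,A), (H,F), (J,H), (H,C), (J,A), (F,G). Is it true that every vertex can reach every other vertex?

No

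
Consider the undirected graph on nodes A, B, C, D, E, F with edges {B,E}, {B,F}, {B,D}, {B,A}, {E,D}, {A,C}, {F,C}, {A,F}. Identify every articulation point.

Removing B increases the component count from 1 to 2, so B is a cut vertex.
By contrast removing E leaves 1 component; it is not a cut vertex. No other vertex is a cut vertex either.

B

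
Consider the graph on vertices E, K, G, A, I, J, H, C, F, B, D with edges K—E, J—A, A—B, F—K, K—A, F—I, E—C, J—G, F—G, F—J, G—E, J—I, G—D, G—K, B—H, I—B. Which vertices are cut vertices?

B, E, G

Removing B increases the component count from 1 to 2, so B is a cut vertex.
Removing E increases the component count from 1 to 2, so E is a cut vertex.
Removing G increases the component count from 1 to 2, so G is a cut vertex.
By contrast removing C leaves 1 component; it is not a cut vertex. No other vertex is a cut vertex either.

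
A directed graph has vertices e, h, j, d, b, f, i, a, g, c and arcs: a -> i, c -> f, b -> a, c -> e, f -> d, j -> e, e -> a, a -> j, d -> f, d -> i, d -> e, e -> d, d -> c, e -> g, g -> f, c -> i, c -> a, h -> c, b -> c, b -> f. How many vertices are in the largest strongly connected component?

7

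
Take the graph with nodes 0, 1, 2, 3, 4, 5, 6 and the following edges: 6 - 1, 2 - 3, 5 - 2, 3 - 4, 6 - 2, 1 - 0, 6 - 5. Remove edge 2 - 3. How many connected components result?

2

Before removal there is 1 component.
2 - 3 is a bridge — removing it separates 2's side from 3's side.
After removal: 2 components.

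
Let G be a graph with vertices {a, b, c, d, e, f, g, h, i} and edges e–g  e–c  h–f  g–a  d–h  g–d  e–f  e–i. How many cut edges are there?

3

The edges on the cycle e-g-d-h-f-e are not bridges since each lies on that cycle.
But removing g–a disconnects g from a; removing e–c disconnects e from c; removing e–i disconnects e from i — these are bridges.
That makes 3 bridges.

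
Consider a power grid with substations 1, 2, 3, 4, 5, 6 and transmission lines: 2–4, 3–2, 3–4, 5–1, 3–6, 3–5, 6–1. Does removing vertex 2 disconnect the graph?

No

Deleting 2 leaves 1 component (was 1) (its neighbors 3, 4 remain connected to each other), so 2 is not a cut vertex.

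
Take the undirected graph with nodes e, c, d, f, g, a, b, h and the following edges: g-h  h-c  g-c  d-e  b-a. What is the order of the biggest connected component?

3

f is isolated — a component by itself.
Starting from d we can reach d, e. That is one component of size 2.
Starting from a we can reach a, b. That is one component of size 2.
Starting from c we can reach c, g, h. That is one component of size 3.
The largest has 3 vertices.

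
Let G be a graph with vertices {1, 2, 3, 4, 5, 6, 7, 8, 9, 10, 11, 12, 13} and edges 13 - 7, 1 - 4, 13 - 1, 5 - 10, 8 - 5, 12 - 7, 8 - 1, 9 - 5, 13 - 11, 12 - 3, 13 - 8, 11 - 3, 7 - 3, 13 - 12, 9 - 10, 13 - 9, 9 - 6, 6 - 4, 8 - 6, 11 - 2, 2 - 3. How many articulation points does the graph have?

1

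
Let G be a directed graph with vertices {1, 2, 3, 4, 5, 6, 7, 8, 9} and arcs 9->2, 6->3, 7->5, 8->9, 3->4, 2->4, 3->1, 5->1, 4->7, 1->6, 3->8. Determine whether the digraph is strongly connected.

From 9 we can reach every vertex (1, 2, 3, 4, 5, 6, 7, 8, 9), and every vertex can reach 9 (1, 2, 3, 4, 5, 6, 7, 8, 9). So the whole graph is one strongly connected component.

Yes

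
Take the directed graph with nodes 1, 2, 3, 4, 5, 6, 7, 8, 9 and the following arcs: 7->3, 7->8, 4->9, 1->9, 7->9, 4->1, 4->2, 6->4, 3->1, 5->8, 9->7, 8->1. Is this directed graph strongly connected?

No

There is no directed path from 9 to 5, so the graph is not strongly connected.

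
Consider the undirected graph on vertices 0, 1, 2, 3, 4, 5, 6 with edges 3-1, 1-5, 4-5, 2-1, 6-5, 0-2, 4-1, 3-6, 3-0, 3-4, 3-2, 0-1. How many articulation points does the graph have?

0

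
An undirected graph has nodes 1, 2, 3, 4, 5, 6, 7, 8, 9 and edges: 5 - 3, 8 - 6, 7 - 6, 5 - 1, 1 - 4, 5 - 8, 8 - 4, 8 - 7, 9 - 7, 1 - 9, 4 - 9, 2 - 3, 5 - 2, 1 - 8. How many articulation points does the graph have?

Removing 5 increases the component count from 1 to 2, so 5 is a cut vertex.
By contrast removing 1 leaves 1 component; it is not a cut vertex. No other vertex is a cut vertex either.

1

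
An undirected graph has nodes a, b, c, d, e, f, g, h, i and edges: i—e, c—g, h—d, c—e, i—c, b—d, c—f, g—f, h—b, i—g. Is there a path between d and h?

From d we can reach b, d, h, which includes h.

Yes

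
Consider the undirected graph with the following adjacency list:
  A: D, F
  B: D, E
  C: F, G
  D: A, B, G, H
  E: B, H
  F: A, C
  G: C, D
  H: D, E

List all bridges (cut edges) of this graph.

The edges on the cycle D-B-E-H-D are not bridges since each lies on that cycle.
Every edge lies on some cycle, so there are no bridges.

none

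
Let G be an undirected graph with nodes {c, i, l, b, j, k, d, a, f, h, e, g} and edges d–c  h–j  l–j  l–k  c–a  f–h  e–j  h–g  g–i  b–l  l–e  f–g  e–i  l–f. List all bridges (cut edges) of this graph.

The edges on the cycle f-h-g-f are not bridges since each lies on that cycle.
But removing l–k disconnects l from k; removing c–a disconnects c from a; removing l–b disconnects l from b; removing d–c disconnects d from c — these are bridges.

a-c, b-l, c-d, k-l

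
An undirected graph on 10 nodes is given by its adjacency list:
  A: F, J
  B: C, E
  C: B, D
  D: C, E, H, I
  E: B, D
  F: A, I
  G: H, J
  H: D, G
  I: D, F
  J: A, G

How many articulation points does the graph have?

Removing D increases the component count from 1 to 2, so D is a cut vertex.
By contrast removing C leaves 1 component; it is not a cut vertex. No other vertex is a cut vertex either.

1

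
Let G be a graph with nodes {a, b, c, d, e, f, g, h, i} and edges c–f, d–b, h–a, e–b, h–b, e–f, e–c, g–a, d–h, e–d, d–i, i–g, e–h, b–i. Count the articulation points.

1

Removing e increases the component count from 1 to 2, so e is a cut vertex.
By contrast removing g leaves 1 component; it is not a cut vertex. No other vertex is a cut vertex either.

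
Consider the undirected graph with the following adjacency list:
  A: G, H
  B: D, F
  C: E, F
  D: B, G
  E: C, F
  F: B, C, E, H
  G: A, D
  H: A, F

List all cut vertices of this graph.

F

Removing F increases the component count from 1 to 2, so F is a cut vertex.
By contrast removing A leaves 1 component; it is not a cut vertex. No other vertex is a cut vertex either.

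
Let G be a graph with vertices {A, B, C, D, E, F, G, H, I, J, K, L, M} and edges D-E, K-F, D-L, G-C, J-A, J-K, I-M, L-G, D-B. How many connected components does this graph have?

4

H is isolated — a component by itself.
Starting from I we can reach I, M. That is one component of size 2.
Starting from A we can reach A, F, J, K. That is one component of size 4.
Starting from B we can reach B, C, D, E, G, L. That is one component of size 6.
Total: 4 components.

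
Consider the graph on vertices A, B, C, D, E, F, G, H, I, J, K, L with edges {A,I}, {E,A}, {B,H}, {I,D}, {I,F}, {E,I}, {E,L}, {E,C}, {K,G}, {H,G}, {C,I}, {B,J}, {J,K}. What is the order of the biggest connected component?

7

Starting from B we can reach B, G, H, J, K. That is one component of size 5.
Starting from A we can reach A, C, D, E, F, I, L. That is one component of size 7.
The largest has 7 vertices.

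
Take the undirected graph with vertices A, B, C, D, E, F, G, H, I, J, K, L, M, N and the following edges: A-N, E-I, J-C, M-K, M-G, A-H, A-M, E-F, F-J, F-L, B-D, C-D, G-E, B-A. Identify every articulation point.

A, E, F, M

Removing A increases the component count from 1 to 3, so A is a cut vertex.
Removing E increases the component count from 1 to 2, so E is a cut vertex.
Removing F increases the component count from 1 to 2, so F is a cut vertex.
Likewise M is a cut vertex.
By contrast removing C leaves 1 component; it is not a cut vertex. No other vertex is a cut vertex either.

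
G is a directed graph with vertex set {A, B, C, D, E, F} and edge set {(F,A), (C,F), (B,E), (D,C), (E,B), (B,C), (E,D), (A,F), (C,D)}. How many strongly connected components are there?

{C, D} are all mutually reachable — one SCC of size 2.
{B, E} are all mutually reachable — one SCC of size 2.
{A, F} are all mutually reachable — one SCC of size 2.
That gives 3 strongly connected components.

3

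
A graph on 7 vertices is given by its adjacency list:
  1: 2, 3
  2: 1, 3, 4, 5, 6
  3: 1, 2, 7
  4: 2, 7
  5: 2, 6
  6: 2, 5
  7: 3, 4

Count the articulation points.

Removing 2 increases the component count from 1 to 2, so 2 is a cut vertex.
By contrast removing 5 leaves 1 component; it is not a cut vertex. No other vertex is a cut vertex either.

1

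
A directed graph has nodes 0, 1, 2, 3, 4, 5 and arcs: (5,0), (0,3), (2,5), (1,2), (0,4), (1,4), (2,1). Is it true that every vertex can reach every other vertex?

There is no directed path from 0 to 5, so the graph is not strongly connected.

No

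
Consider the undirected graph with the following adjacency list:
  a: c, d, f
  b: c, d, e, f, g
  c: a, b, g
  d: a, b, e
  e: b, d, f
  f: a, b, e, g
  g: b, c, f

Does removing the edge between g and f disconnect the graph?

After removing g-f, the path g-b-f still connects them, so the edge is not a bridge.

No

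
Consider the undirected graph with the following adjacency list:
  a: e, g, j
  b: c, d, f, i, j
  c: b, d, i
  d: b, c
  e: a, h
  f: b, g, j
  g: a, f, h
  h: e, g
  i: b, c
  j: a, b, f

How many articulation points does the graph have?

Removing b increases the component count from 1 to 2, so b is a cut vertex.
By contrast removing c leaves 1 component; it is not a cut vertex. No other vertex is a cut vertex either.

1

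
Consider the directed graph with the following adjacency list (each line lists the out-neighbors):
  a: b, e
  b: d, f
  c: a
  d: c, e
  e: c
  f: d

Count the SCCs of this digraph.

1

{a, b, c, d, e, f} are all mutually reachable — one SCC of size 6.
That gives 1 strongly connected component.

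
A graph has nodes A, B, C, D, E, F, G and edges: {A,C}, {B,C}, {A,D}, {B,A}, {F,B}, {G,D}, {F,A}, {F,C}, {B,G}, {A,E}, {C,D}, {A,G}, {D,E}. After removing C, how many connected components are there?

With C gone, the remaining components are: {A, B, D, E, F, G}.
That is 1 component.

1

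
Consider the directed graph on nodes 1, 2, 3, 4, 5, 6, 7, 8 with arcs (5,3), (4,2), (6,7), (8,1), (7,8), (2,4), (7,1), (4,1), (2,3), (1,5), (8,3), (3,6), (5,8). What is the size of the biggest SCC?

6

{1, 3, 5, 6, 7, 8} are all mutually reachable — one SCC of size 6.
{2, 4} are all mutually reachable — one SCC of size 2.
The largest has 6 vertices.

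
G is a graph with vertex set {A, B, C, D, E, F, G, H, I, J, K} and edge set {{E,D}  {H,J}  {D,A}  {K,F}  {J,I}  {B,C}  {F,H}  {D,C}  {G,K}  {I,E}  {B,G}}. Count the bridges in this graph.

The edges on the cycle B-G-K-F-H-J-I-E-D-C-B are not bridges since each lies on that cycle.
But removing D—A disconnects D from A — this is a bridge.

1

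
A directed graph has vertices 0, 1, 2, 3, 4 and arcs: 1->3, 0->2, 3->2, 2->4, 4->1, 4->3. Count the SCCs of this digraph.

{1, 2, 3, 4} are all mutually reachable — one SCC of size 4.
{0} is an SCC by itself.
That gives 2 strongly connected components.

2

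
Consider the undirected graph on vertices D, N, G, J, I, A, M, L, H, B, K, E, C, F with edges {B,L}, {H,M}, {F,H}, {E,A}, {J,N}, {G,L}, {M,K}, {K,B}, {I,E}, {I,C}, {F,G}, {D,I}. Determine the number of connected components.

Starting from J we can reach J, N. That is one component of size 2.
Starting from A we can reach A, C, D, E, I. That is one component of size 5.
Starting from B we can reach B, F, G, H, K, L, M. That is one component of size 7.
Total: 3 components.

3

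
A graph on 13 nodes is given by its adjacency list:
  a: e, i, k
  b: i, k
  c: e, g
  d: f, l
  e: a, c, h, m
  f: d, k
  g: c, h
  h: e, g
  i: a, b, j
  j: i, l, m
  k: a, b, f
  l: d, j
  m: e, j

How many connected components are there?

1

Starting from a we can reach a, b, c, d, e, f, g, h, i, j, k, l, m. That is one component of size 13.
Total: 1 component.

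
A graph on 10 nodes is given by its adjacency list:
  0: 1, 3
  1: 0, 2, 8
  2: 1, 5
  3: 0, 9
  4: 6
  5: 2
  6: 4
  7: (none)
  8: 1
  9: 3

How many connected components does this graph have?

7 is isolated — a component by itself.
Starting from 4 we can reach 4, 6. That is one component of size 2.
Starting from 0 we can reach 0, 1, 2, 3, 5, 8, 9. That is one component of size 7.
Total: 3 components.

3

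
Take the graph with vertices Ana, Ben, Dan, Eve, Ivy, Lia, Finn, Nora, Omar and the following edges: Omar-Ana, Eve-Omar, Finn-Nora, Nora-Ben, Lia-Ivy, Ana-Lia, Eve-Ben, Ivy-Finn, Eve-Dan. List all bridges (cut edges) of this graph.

The edges on the cycle Eve-Omar-Ana-Lia-Ivy-Finn-Nora-Ben-Eve are not bridges since each lies on that cycle.
But removing Eve-Dan disconnects Eve from Dan — this is a bridge.

Dan-Eve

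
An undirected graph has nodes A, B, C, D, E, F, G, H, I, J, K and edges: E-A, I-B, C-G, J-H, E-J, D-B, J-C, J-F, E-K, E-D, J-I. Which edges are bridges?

The edges on the cycle E-J-I-B-D-E are not bridges since each lies on that cycle.
But removing E-A disconnects E from A; removing H-J disconnects H from J; removing K-E disconnects K from E; removing C-J disconnects C from J — these are bridges.
In total 6 edges are bridges.

A-E, C-G, C-J, E-K, F-J, H-J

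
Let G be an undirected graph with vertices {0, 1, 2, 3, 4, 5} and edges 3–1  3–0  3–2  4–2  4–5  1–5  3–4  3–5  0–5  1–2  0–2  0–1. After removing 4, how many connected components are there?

1

With 4 gone, the remaining components are: {0, 1, 2, 3, 5}.
That is 1 component.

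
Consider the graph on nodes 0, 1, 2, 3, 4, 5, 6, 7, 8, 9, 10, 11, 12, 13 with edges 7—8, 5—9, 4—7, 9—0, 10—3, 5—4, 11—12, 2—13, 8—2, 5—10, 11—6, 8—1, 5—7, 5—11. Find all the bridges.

0-9, 1-8, 10-3, 10-5, 11-12, 11-5, 11-6, 13-2, 2-8, 5-9, 7-8

The edges on the cycle 5-4-7-5 are not bridges since each lies on that cycle.
But removing 5—10 disconnects 5 from 10; removing 7—8 disconnects 7 from 8; removing 8—2 disconnects 8 from 2; removing 11—6 disconnects 11 from 6 — these are bridges.
In total 11 edges are bridges.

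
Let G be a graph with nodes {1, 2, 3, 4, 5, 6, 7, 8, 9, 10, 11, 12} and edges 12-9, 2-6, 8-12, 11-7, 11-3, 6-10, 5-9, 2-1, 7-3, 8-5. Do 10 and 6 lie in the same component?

From 10 we can reach 1, 2, 6, 10, which includes 6.

Yes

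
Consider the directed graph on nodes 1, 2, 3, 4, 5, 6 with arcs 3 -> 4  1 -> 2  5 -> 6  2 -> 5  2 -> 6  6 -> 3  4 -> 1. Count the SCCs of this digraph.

{1, 2, 3, 4, 5, 6} are all mutually reachable — one SCC of size 6.
That gives 1 strongly connected component.

1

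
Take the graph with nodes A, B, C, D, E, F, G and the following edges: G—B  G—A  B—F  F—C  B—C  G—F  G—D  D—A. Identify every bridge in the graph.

The edges on the cycle G-D-A-G are not bridges since each lies on that cycle.
Every edge lies on some cycle, so there are no bridges.

none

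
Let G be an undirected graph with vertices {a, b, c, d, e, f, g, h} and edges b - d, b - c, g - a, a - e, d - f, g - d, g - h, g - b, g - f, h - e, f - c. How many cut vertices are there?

1

Removing g increases the component count from 1 to 2, so g is a cut vertex.
By contrast removing h leaves 1 component; it is not a cut vertex. No other vertex is a cut vertex either.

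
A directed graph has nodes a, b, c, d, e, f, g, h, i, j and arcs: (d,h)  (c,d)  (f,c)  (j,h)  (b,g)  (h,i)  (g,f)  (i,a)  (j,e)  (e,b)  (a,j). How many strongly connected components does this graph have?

1

{a, b, c, d, e, f, g, h, i, j} are all mutually reachable — one SCC of size 10.
That gives 1 strongly connected component.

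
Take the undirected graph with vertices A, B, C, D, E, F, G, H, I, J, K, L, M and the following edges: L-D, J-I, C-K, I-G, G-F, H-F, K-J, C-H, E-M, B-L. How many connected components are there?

A is isolated — a component by itself.
Starting from E we can reach E, M. That is one component of size 2.
Starting from B we can reach B, D, L. That is one component of size 3.
Starting from C we can reach C, F, G, H, I, J, K. That is one component of size 7.
Total: 4 components.

4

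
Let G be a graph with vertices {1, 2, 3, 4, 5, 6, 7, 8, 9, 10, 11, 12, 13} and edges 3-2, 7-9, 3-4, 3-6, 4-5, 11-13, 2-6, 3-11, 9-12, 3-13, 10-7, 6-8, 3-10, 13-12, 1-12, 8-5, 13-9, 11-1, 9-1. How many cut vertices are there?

1

Removing 3 increases the component count from 1 to 2, so 3 is a cut vertex.
By contrast removing 13 leaves 1 component; it is not a cut vertex. No other vertex is a cut vertex either.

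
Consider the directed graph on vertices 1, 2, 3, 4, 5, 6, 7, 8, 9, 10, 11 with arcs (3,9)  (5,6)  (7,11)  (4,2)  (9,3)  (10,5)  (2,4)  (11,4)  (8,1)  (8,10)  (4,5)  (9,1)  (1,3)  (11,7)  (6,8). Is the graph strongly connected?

There is no directed path from 2 to 11, so the graph is not strongly connected.

No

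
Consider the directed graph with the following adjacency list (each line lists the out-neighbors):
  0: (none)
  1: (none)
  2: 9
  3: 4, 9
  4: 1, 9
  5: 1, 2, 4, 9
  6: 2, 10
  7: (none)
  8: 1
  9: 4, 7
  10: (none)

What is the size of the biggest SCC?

{4, 9} are all mutually reachable — one SCC of size 2.
{10} is an SCC by itself.
{8} is an SCC by itself.
{3} is an SCC by itself.
{5} is an SCC by itself.
(and 5 more singleton SCCs)
The largest has 2 vertices.

2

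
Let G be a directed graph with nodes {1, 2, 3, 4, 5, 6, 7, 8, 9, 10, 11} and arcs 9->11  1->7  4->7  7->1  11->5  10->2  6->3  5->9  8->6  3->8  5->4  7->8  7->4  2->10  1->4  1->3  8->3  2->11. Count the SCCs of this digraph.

{3, 6, 8} are all mutually reachable — one SCC of size 3.
{5, 9, 11} are all mutually reachable — one SCC of size 3.
{1, 4, 7} are all mutually reachable — one SCC of size 3.
{2, 10} are all mutually reachable — one SCC of size 2.
That gives 4 strongly connected components.

4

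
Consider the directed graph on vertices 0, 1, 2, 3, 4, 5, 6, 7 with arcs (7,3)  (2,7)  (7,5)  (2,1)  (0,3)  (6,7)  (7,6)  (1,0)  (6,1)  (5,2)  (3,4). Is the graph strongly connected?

No

There is no directed path from 1 to 7, so the graph is not strongly connected.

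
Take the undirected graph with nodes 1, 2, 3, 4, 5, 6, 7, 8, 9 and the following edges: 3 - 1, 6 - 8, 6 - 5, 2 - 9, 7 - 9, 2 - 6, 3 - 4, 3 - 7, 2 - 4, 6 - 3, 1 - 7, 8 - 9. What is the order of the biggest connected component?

9

Starting from 1 we can reach 1, 2, 3, 4, 5, 6, 7, 8, 9. That is one component of size 9.
The largest has 9 vertices.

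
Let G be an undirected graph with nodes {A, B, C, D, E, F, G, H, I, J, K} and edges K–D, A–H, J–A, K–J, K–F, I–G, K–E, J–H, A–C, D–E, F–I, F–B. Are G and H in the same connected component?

From G we can reach A, B, C, D, E, F, G, H, I, J, K, which includes H.

Yes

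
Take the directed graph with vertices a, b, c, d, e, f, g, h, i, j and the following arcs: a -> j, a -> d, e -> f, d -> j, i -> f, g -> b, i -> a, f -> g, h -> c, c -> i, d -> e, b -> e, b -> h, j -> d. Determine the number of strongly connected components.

{a, b, c, d, e, f, g, h, i, j} are all mutually reachable — one SCC of size 10.
That gives 1 strongly connected component.

1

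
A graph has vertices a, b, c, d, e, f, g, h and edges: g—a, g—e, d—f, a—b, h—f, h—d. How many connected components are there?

3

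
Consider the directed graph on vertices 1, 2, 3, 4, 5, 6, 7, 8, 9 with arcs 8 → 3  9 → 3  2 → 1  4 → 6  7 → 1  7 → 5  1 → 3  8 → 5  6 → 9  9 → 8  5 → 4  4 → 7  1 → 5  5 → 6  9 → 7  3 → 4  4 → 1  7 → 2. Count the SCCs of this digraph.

1

{1, 2, 3, 4, 5, 6, 7, 8, 9} are all mutually reachable — one SCC of size 9.
That gives 1 strongly connected component.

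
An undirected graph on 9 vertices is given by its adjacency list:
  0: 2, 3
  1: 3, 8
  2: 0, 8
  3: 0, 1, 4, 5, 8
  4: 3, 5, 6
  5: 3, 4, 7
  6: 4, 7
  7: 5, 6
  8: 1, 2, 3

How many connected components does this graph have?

Starting from 0 we can reach 0, 1, 2, 3, 4, 5, 6, 7, 8. That is one component of size 9.
Total: 1 component.

1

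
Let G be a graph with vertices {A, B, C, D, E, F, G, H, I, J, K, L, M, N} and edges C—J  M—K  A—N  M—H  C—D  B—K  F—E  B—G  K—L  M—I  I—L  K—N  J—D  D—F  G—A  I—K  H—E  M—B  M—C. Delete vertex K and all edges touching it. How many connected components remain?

1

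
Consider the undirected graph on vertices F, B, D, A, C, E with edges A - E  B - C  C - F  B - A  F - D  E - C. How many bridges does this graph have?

2

The edges on the cycle B-A-E-C-B are not bridges since each lies on that cycle.
But removing C - F disconnects C from F; removing F - D disconnects F from D — these are bridges.
That makes 2 bridges.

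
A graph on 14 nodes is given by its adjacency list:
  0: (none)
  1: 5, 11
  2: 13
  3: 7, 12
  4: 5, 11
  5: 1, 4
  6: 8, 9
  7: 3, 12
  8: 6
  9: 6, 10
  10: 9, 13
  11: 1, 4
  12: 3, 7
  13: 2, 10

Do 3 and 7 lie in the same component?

From 3 we can reach 3, 7, 12, which includes 7.

Yes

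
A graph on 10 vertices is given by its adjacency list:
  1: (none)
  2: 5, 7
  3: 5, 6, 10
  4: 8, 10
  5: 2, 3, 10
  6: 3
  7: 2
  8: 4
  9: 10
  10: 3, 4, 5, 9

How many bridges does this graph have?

The edges on the cycle 5-10-3-5 are not bridges since each lies on that cycle.
But removing 5-2 disconnects 5 from 2; removing 3-6 disconnects 3 from 6; removing 8-4 disconnects 8 from 4; removing 10-4 disconnects 10 from 4 — these are bridges.
In total 6 edges are bridges.

6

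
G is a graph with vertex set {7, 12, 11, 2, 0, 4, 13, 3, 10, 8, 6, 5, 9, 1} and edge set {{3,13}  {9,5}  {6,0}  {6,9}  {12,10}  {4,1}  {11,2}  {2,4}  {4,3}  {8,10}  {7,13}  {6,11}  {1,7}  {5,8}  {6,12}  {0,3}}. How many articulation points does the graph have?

Removing 6 increases the component count from 1 to 2, so 6 is a cut vertex.
By contrast removing 13 leaves 1 component; it is not a cut vertex. No other vertex is a cut vertex either.

1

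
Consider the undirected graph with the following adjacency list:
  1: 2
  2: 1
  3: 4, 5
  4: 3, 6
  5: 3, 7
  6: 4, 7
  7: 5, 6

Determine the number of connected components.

Starting from 1 we can reach 1, 2. That is one component of size 2.
Starting from 3 we can reach 3, 4, 5, 6, 7. That is one component of size 5.
Total: 2 components.

2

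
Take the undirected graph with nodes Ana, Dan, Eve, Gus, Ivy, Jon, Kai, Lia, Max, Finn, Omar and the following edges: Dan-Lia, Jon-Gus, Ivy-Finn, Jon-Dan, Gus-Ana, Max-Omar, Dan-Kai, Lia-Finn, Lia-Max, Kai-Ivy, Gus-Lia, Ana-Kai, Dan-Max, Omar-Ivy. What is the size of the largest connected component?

10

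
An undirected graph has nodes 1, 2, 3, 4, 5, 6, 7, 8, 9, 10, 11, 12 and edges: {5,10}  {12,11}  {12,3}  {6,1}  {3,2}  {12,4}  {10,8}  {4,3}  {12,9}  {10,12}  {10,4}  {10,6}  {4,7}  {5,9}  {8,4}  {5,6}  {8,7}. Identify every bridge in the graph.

1-6, 11-12, 2-3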